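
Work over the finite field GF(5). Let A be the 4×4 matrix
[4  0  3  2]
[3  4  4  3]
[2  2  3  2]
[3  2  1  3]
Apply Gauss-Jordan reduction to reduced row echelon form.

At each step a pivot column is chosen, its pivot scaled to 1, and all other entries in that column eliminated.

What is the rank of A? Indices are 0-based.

rank = 4

step 1: normalize row 0 (÷4) = (1, 0, 2, 3)
  row 1: subtract 3×row0 = (0, 4, 3, 4)
  row 2: subtract 2×row0 = (0, 2, 4, 1)
  row 3: subtract 3×row0 = (0, 2, 0, 4)
step 2: normalize row 1 (÷4) = (0, 1, 2, 1)
  row 2: subtract 2×row1 = (0, 0, 0, 4)
  row 3: subtract 2×row1 = (0, 0, 1, 2)
step 3: exchange rows 2,3
step 3: normalize row 2 (÷1) = (0, 0, 1, 2)
  row 0: subtract 2×row2 = (1, 0, 0, 4)
  row 1: subtract 2×row2 = (0, 1, 0, 2)
step 4: normalize row 3 (÷4) = (0, 0, 0, 1)
  row 0: subtract 4×row3 = (1, 0, 0, 0)
  row 1: subtract 2×row3 = (0, 1, 0, 0)
  row 2: subtract 2×row3 = (0, 0, 1, 0)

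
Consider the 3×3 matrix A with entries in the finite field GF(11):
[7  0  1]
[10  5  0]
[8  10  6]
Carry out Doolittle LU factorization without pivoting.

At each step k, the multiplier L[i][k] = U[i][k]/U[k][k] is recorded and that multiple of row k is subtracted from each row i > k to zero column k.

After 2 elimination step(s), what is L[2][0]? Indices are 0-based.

Step 1: pivot at (0,0) is 7.
  row1 ← row1 − (3)·row0  ⇒  L[1][0]=3, U row1=(0, 5, 8)
  row2 ← row2 − (9)·row0  ⇒  L[2][0]=9, U row2=(0, 10, 8)
Step 2: pivot at (1,1) is 5.
  row2 ← row2 − (2)·row1  ⇒  L[2][1]=2, U row2=(0, 0, 3)

L[2][0] = 9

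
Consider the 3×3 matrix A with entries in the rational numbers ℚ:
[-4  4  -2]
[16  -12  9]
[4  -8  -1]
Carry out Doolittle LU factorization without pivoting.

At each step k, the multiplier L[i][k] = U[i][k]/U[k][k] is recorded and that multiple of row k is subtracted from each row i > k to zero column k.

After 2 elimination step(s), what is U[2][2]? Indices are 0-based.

U[2][2] = -2

Step 1: pivot at (0,0) is -4.
  row1 ← row1 − (-4)·row0  ⇒  L[1][0]=-4, U row1=(0, 4, 1)
  row2 ← row2 − (-1)·row0  ⇒  L[2][0]=-1, U row2=(0, -4, -3)
Step 2: pivot at (1,1) is 4.
  row2 ← row2 − (-1)·row1  ⇒  L[2][1]=-1, U row2=(0, 0, -2)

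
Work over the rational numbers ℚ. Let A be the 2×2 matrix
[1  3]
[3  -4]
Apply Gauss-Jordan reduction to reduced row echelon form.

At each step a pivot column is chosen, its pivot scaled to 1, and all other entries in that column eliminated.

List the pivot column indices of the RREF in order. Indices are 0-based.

pivot(0,0)=1: scale R0 → (1, 3)
  clear (1,0): R1 −= (3)R0 → (0, -13)
pivot(1,1)=-13: scale R1 → (0, 1)
  clear (0,1): R0 −= (3)R1 → (1, 0)

pivot columns: 0, 1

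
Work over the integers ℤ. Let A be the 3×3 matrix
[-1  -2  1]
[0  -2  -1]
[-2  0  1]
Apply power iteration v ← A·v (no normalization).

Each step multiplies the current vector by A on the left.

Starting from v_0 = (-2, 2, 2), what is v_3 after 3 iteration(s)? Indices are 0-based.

v_0 = (-2, 2, 2).
v_1 = A·v_0 = (0, -6, 6).
v_2 = A·v_1 = (18, 6, 6).
v_3 = A·v_2 = (-24, -18, -30).

v_3 = (-24, -18, -30)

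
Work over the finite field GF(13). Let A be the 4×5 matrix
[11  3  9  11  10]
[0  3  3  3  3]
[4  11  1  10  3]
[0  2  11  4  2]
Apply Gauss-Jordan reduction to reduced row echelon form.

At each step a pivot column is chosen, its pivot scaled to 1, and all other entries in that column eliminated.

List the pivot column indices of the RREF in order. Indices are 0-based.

pivot columns: 0, 1, 2, 3

[1] R0 /= 11  ⇒  (1, 5, 2, 1, 8)
     R2 -= 4·R0  ⇒  (0, 4, 6, 6, 10)
[2] R1 /= 3  ⇒  (0, 1, 1, 1, 1)
     R0 -= 5·R1  ⇒  (1, 0, 10, 9, 3)
     R2 -= 4·R1  ⇒  (0, 0, 2, 2, 6)
     R3 -= 2·R1  ⇒  (0, 0, 9, 2, 0)
[3] R2 /= 2  ⇒  (0, 0, 1, 1, 3)
     R0 -= 10·R2  ⇒  (1, 0, 0, 12, 12)
     R1 -= 1·R2  ⇒  (0, 1, 0, 0, 11)
     R3 -= 9·R2  ⇒  (0, 0, 0, 6, 12)
[4] R3 /= 6  ⇒  (0, 0, 0, 1, 2)
     R0 -= 12·R3  ⇒  (1, 0, 0, 0, 1)
     R2 -= 1·R3  ⇒  (0, 0, 1, 0, 1)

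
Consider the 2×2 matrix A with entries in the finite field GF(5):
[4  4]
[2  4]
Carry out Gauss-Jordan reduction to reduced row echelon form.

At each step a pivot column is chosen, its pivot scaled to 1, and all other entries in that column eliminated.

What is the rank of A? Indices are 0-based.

[1] R0 /= 4  ⇒  (1, 1)
     R1 -= 2·R0  ⇒  (0, 2)
[2] R1 /= 2  ⇒  (0, 1)
     R0 -= 1·R1  ⇒  (1, 0)

rank = 2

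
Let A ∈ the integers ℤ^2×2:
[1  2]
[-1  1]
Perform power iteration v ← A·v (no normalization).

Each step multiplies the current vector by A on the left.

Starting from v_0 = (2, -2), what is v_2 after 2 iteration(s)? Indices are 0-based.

v_0 = (2, -2).
v_1 = A·v_0 = (-2, -4).
v_2 = A·v_1 = (-10, -2).

v_2 = (-10, -2)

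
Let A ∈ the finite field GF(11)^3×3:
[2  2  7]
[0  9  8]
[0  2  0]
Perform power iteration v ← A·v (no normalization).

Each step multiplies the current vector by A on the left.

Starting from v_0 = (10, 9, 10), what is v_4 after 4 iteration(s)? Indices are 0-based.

v_4 = (1, 0, 1)

v_0 = (10, 9, 10).
v_1 = A·v_0 = (9, 7, 7).
v_2 = A·v_1 = (4, 9, 3).
v_3 = A·v_2 = (3, 6, 7).
v_4 = A·v_3 = (1, 0, 1).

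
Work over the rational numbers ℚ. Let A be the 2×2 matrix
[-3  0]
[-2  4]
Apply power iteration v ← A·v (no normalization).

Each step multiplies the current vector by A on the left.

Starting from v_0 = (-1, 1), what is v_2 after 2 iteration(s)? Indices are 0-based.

v_0 = (-1, 1).
v_1 = A·v_0 = (3, 6).
v_2 = A·v_1 = (-9, 18).

v_2 = (-9, 18)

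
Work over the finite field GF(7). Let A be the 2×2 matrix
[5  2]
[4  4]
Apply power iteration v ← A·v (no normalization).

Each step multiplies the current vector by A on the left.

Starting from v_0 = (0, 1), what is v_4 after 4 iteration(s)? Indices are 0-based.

v_0 = (0, 1).
v_1 = A·v_0 = (2, 4).
v_2 = A·v_1 = (4, 3).
v_3 = A·v_2 = (5, 0).
v_4 = A·v_3 = (4, 6).

v_4 = (4, 6)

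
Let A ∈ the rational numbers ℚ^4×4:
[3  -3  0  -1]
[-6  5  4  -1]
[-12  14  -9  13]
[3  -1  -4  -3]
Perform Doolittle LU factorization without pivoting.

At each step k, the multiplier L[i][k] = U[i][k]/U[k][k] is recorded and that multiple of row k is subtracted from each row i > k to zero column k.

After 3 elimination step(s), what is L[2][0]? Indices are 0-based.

Step 1: pivot at (0,0) is 3.
  row1 ← row1 − (-2)·row0  ⇒  L[1][0]=-2, U row1=(0, -1, 4, -3)
  row2 ← row2 − (-4)·row0  ⇒  L[2][0]=-4, U row2=(0, 2, -9, 9)
  row3 ← row3 − (1)·row0  ⇒  L[3][0]=1, U row3=(0, 2, -4, -2)
Step 2: pivot at (1,1) is -1.
  row2 ← row2 − (-2)·row1  ⇒  L[2][1]=-2, U row2=(0, 0, -1, 3)
  row3 ← row3 − (-2)·row1  ⇒  L[3][1]=-2, U row3=(0, 0, 4, -8)
Step 3: pivot at (2,2) is -1.
  row3 ← row3 − (-4)·row2  ⇒  L[3][2]=-4, U row3=(0, 0, 0, 4)

L[2][0] = -4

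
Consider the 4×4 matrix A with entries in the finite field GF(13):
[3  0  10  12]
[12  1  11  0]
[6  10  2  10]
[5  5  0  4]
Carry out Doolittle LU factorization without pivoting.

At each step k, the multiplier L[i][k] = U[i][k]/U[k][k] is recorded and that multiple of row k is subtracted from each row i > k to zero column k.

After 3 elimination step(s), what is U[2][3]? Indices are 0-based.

k=0: U[0][0]=3
  eliminate (1,0): mult=4, new row 1: (0, 1, 10, 4); set L[1][0]=4
  eliminate (2,0): mult=2, new row 2: (0, 10, 8, 12); set L[2][0]=2
  eliminate (3,0): mult=6, new row 3: (0, 5, 5, 10); set L[3][0]=6
k=1: U[1][1]=1
  eliminate (2,1): mult=10, new row 2: (0, 0, 12, 11); set L[2][1]=10
  eliminate (3,1): mult=5, new row 3: (0, 0, 7, 3); set L[3][1]=5
k=2: U[2][2]=12
  eliminate (3,2): mult=6, new row 3: (0, 0, 0, 2); set L[3][2]=6

U[2][3] = 11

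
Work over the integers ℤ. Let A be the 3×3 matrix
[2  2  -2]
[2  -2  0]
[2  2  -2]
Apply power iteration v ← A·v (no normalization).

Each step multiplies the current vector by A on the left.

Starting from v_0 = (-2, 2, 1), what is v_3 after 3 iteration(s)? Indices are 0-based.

v_3 = (24, -56, 24)

v_0 = (-2, 2, 1).
v_1 = A·v_0 = (-2, -8, -2).
v_2 = A·v_1 = (-16, 12, -16).
v_3 = A·v_2 = (24, -56, 24).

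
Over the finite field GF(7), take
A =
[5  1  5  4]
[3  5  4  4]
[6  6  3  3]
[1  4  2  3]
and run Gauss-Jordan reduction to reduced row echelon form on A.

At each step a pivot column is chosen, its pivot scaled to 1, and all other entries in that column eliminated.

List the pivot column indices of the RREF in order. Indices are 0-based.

[1] R0 /= 5  ⇒  (1, 3, 1, 5)
     R1 -= 3·R0  ⇒  (0, 3, 1, 3)
     R2 -= 6·R0  ⇒  (0, 2, 4, 1)
     R3 -= 1·R0  ⇒  (0, 1, 1, 5)
[2] R1 /= 3  ⇒  (0, 1, 5, 1)
     R0 -= 3·R1  ⇒  (1, 0, 0, 2)
     R2 -= 2·R1  ⇒  (0, 0, 1, 6)
     R3 -= 1·R1  ⇒  (0, 0, 3, 4)
[3] R2 /= 1  ⇒  (0, 0, 1, 6)
     R1 -= 5·R2  ⇒  (0, 1, 0, 6)
     R3 -= 3·R2  ⇒  (0, 0, 0, 0)
column 3 empty below row 3

pivot columns: 0, 1, 2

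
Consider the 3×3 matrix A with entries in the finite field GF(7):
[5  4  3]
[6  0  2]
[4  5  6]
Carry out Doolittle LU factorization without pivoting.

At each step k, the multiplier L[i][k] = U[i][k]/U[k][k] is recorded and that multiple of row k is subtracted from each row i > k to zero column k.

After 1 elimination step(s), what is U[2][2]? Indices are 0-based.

U[2][2] = 5

k=0: U[0][0]=5
  eliminate (1,0): mult=4, new row 1: (0, 5, 4); set L[1][0]=4
  eliminate (2,0): mult=5, new row 2: (0, 6, 5); set L[2][0]=5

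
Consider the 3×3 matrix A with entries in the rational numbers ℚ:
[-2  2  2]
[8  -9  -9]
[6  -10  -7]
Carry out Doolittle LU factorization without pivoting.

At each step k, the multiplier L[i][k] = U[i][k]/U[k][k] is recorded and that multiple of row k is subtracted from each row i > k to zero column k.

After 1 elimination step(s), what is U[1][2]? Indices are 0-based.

U[1][2] = -1

Step 1: pivot at (0,0) is -2.
  row1 ← row1 − (-4)·row0  ⇒  L[1][0]=-4, U row1=(0, -1, -1)
  row2 ← row2 − (-3)·row0  ⇒  L[2][0]=-3, U row2=(0, -4, -1)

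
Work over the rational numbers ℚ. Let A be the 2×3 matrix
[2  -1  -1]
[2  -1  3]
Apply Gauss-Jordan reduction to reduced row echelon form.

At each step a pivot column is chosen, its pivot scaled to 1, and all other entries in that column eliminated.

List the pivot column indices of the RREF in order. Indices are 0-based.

pivot columns: 0, 2

[1] R0 /= 2  ⇒  (1, -1/2, -1/2)
     R1 -= 2·R0  ⇒  (0, 0, 4)
column 1 empty below row 1
[2] R1 /= 4  ⇒  (0, 0, 1)
     R0 -= -1/2·R1  ⇒  (1, -1/2, 0)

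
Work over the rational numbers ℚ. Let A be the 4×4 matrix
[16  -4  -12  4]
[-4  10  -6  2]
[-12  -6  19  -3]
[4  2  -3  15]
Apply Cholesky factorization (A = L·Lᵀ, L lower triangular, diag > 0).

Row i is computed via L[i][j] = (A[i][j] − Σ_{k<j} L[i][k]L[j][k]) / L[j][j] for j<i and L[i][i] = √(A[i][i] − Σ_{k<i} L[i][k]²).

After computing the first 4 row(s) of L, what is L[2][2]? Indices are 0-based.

Step 1: L[0][0] = √(16) = 4.
  L[1][0] = (-4) / L[0][0] = -1.
Step 2: L[1][1] = √(9) = 3.
  L[2][0] = (-12) / L[0][0] = -3.
  L[2][1] = (-9) / L[1][1] = -3.
Step 3: L[2][2] = √(1) = 1.
  L[3][0] = (4) / L[0][0] = 1.
  L[3][1] = (3) / L[1][1] = 1.
  L[3][2] = (3) / L[2][2] = 3.
Step 4: L[3][3] = √(4) = 2.

L[2][2] = 1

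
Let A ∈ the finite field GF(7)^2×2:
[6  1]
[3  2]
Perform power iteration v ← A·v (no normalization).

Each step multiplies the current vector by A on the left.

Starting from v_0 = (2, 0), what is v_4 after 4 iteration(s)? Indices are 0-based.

v_0 = (2, 0).
v_1 = A·v_0 = (5, 6).
v_2 = A·v_1 = (1, 6).
v_3 = A·v_2 = (5, 1).
v_4 = A·v_3 = (3, 3).

v_4 = (3, 3)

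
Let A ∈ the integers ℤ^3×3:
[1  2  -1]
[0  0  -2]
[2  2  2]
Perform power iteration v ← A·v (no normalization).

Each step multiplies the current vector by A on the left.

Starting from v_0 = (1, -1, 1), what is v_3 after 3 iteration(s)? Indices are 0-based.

v_0 = (1, -1, 1).
v_1 = A·v_0 = (-2, -2, 2).
v_2 = A·v_1 = (-8, -4, -4).
v_3 = A·v_2 = (-12, 8, -32).

v_3 = (-12, 8, -32)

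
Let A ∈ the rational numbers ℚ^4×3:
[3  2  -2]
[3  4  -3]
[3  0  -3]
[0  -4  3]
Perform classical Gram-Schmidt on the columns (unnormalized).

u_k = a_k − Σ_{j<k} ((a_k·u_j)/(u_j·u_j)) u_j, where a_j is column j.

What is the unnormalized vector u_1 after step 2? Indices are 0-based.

u_1 = (0, 2, -2, -4)

Step 1: u_0 = a_0 = (3, 3, 3, 0).
Step 2: u_1 = a_1 − (2/3)·u_0 = (0, 2, -2, -4).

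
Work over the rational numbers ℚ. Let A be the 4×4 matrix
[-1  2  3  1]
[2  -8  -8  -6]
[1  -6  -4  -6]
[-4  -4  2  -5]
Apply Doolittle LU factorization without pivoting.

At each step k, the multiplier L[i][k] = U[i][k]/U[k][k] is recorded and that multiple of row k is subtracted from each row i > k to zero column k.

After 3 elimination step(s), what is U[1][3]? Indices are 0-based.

[col 0] pivot -1
  R1 -= -2*R0 → (0, -4, -2, -4)  (L[1][0] := -2)
  R2 -= -1*R0 → (0, -4, -1, -5)  (L[2][0] := -1)
  R3 -= 4*R0 → (0, -12, -10, -9)  (L[3][0] := 4)
[col 1] pivot -4
  R2 -= 1*R1 → (0, 0, 1, -1)  (L[2][1] := 1)
  R3 -= 3*R1 → (0, 0, -4, 3)  (L[3][1] := 3)
[col 2] pivot 1
  R3 -= -4*R2 → (0, 0, 0, -1)  (L[3][2] := -4)

U[1][3] = -4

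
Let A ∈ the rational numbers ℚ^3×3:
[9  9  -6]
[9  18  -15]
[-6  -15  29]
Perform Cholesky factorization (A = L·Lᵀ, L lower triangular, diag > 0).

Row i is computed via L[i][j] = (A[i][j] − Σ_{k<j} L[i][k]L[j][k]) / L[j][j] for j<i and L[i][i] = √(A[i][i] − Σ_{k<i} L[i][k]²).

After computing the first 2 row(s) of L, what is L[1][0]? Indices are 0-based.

L[1][0] = 3

Step 1: L[0][0] = √(9) = 3.
  L[1][0] = (9) / L[0][0] = 3.
Step 2: L[1][1] = √(9) = 3.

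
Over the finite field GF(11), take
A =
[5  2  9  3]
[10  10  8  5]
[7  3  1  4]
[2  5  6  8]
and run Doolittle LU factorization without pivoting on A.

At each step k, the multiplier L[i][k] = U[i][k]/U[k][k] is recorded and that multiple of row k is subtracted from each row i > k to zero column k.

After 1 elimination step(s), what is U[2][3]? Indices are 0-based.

U[2][3] = 2

[col 0] pivot 5
  R1 -= 2*R0 → (0, 6, 1, 10)  (L[1][0] := 2)
  R2 -= 8*R0 → (0, 9, 6, 2)  (L[2][0] := 8)
  R3 -= 7*R0 → (0, 2, 9, 9)  (L[3][0] := 7)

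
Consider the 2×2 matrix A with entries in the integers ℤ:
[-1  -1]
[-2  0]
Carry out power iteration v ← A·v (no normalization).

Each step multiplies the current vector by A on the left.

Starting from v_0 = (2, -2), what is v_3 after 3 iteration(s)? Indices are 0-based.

v_0 = (2, -2).
v_1 = A·v_0 = (0, -4).
v_2 = A·v_1 = (4, 0).
v_3 = A·v_2 = (-4, -8).

v_3 = (-4, -8)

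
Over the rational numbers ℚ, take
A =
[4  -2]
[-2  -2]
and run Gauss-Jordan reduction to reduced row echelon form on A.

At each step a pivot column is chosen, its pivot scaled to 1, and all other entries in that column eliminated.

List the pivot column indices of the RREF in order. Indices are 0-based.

step 1: normalize row 0 (÷4) = (1, -1/2)
  row 1: subtract -2×row0 = (0, -3)
step 2: normalize row 1 (÷-3) = (0, 1)
  row 0: subtract -1/2×row1 = (1, 0)

pivot columns: 0, 1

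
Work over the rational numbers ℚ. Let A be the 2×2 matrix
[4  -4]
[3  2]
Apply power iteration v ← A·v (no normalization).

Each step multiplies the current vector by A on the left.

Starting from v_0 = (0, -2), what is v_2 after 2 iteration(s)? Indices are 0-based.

v_0 = (0, -2).
v_1 = A·v_0 = (8, -4).
v_2 = A·v_1 = (48, 16).

v_2 = (48, 16)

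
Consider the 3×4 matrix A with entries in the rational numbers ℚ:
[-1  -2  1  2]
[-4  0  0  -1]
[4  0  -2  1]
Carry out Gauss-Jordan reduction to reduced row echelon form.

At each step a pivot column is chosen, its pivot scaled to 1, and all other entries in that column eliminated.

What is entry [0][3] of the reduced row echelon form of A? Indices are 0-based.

M[0][3] = 1/4

[1] R0 /= -1  ⇒  (1, 2, -1, -2)
     R1 -= -4·R0  ⇒  (0, 8, -4, -9)
     R2 -= 4·R0  ⇒  (0, -8, 2, 9)
[2] R1 /= 8  ⇒  (0, 1, -1/2, -9/8)
     R0 -= 2·R1  ⇒  (1, 0, 0, 1/4)
     R2 -= -8·R1  ⇒  (0, 0, -2, 0)
[3] R2 /= -2  ⇒  (0, 0, 1, 0)
     R1 -= -1/2·R2  ⇒  (0, 1, 0, -9/8)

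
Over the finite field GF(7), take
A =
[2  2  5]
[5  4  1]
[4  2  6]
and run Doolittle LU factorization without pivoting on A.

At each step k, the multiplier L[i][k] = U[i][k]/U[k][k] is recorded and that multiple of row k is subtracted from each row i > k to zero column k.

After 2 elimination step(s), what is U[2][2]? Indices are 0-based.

U[2][2] = 5

[col 0] pivot 2
  R1 -= 6*R0 → (0, 6, 6)  (L[1][0] := 6)
  R2 -= 2*R0 → (0, 5, 3)  (L[2][0] := 2)
[col 1] pivot 6
  R2 -= 2*R1 → (0, 0, 5)  (L[2][1] := 2)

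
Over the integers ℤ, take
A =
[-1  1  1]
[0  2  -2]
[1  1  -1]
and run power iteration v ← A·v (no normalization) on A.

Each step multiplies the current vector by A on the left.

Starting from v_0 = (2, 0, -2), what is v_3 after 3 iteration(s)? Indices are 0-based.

v_0 = (2, 0, -2).
v_1 = A·v_0 = (-4, 4, 4).
v_2 = A·v_1 = (12, 0, -4).
v_3 = A·v_2 = (-16, 8, 16).

v_3 = (-16, 8, 16)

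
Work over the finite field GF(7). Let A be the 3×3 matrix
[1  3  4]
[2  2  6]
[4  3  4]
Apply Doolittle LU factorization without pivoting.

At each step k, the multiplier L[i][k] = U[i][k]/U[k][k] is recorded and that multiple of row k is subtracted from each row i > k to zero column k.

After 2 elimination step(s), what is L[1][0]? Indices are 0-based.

Step 1: pivot at (0,0) is 1.
  row1 ← row1 − (2)·row0  ⇒  L[1][0]=2, U row1=(0, 3, 5)
  row2 ← row2 − (4)·row0  ⇒  L[2][0]=4, U row2=(0, 5, 2)
Step 2: pivot at (1,1) is 3.
  row2 ← row2 − (4)·row1  ⇒  L[2][1]=4, U row2=(0, 0, 3)

L[1][0] = 2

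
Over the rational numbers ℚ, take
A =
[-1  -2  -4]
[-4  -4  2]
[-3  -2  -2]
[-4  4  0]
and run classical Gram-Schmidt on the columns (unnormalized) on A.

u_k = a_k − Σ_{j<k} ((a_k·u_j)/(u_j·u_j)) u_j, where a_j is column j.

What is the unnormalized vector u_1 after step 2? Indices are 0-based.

u_1 = (-38/21, -68/21, -10/7, 100/21)

Step 1: u_0 = a_0 = (-1, -4, -3, -4).
Step 2: u_1 = a_1 − (4/21)·u_0 = (-38/21, -68/21, -10/7, 100/21).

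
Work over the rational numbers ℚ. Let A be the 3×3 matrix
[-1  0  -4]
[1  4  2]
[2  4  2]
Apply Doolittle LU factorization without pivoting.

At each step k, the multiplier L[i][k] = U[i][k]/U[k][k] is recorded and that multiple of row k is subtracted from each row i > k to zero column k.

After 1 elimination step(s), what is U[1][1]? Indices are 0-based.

[col 0] pivot -1
  R1 -= -1*R0 → (0, 4, -2)  (L[1][0] := -1)
  R2 -= -2*R0 → (0, 4, -6)  (L[2][0] := -2)

U[1][1] = 4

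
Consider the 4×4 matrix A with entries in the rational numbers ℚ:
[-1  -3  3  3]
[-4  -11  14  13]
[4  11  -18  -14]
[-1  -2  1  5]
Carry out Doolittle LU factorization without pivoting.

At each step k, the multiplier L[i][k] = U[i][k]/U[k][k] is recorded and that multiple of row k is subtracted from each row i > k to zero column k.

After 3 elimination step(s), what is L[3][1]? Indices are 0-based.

Step 1: pivot at (0,0) is -1.
  row1 ← row1 − (4)·row0  ⇒  L[1][0]=4, U row1=(0, 1, 2, 1)
  row2 ← row2 − (-4)·row0  ⇒  L[2][0]=-4, U row2=(0, -1, -6, -2)
  row3 ← row3 − (1)·row0  ⇒  L[3][0]=1, U row3=(0, 1, -2, 2)
Step 2: pivot at (1,1) is 1.
  row2 ← row2 − (-1)·row1  ⇒  L[2][1]=-1, U row2=(0, 0, -4, -1)
  row3 ← row3 − (1)·row1  ⇒  L[3][1]=1, U row3=(0, 0, -4, 1)
Step 3: pivot at (2,2) is -4.
  row3 ← row3 − (1)·row2  ⇒  L[3][2]=1, U row3=(0, 0, 0, 2)

L[3][1] = 1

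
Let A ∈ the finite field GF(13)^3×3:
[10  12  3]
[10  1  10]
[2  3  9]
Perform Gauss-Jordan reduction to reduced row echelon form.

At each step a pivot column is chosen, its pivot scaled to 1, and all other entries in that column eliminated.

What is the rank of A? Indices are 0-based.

rank = 3

pivot(0,0)=10: scale R0 → (1, 9, 12)
  clear (1,0): R1 −= (10)R0 → (0, 2, 7)
  clear (2,0): R2 −= (2)R0 → (0, 11, 11)
pivot(1,1)=2: scale R1 → (0, 1, 10)
  clear (0,1): R0 −= (9)R1 → (1, 0, 0)
  clear (2,1): R2 −= (11)R1 → (0, 0, 5)
pivot(2,2)=5: scale R2 → (0, 0, 1)
  clear (1,2): R1 −= (10)R2 → (0, 1, 0)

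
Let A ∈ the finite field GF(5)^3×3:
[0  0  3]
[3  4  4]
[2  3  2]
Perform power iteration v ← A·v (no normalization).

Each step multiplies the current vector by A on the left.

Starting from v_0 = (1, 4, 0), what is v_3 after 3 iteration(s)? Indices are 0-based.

v_3 = (0, 4, 0)

v_0 = (1, 4, 0).
v_1 = A·v_0 = (0, 4, 4).
v_2 = A·v_1 = (2, 2, 0).
v_3 = A·v_2 = (0, 4, 0).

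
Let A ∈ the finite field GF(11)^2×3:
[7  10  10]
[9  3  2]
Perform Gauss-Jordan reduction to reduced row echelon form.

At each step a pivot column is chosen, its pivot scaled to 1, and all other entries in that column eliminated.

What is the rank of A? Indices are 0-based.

rank = 2

pivot(0,0)=7: scale R0 → (1, 3, 3)
  clear (1,0): R1 −= (9)R0 → (0, 9, 8)
pivot(1,1)=9: scale R1 → (0, 1, 7)
  clear (0,1): R0 −= (3)R1 → (1, 0, 4)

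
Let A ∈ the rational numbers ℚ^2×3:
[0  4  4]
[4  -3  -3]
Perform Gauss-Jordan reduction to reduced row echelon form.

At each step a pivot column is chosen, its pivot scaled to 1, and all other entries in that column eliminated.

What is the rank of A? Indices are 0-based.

[1] R0 <-> R1
[1] R0 /= 4  ⇒  (1, -3/4, -3/4)
[2] R1 /= 4  ⇒  (0, 1, 1)
     R0 -= -3/4·R1  ⇒  (1, 0, 0)

rank = 2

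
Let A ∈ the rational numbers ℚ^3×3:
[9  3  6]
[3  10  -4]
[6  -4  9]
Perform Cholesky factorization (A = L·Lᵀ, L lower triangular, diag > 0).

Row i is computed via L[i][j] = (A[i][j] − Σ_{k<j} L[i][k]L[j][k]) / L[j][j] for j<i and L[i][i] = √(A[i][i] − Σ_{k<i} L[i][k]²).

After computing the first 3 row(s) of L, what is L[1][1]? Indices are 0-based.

L[1][1] = 3

Step 1: L[0][0] = √(9) = 3.
  L[1][0] = (3) / L[0][0] = 1.
Step 2: L[1][1] = √(9) = 3.
  L[2][0] = (6) / L[0][0] = 2.
  L[2][1] = (-6) / L[1][1] = -2.
Step 3: L[2][2] = √(1) = 1.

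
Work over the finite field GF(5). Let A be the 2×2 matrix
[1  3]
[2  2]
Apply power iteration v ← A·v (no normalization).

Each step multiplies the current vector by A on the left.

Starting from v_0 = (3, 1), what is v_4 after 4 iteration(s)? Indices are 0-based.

v_0 = (3, 1).
v_1 = A·v_0 = (1, 3).
v_2 = A·v_1 = (0, 3).
v_3 = A·v_2 = (4, 1).
v_4 = A·v_3 = (2, 0).

v_4 = (2, 0)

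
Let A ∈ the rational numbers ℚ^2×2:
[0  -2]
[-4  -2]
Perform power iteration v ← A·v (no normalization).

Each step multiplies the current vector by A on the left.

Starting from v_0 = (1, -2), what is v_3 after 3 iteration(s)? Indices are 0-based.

v_0 = (1, -2).
v_1 = A·v_0 = (4, 0).
v_2 = A·v_1 = (0, -16).
v_3 = A·v_2 = (32, 32).

v_3 = (32, 32)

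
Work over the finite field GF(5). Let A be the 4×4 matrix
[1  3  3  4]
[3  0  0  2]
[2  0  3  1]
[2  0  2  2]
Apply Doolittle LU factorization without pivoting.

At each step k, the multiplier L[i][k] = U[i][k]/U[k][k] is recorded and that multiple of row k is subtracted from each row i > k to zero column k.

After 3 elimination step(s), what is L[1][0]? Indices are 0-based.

[col 0] pivot 1
  R1 -= 3*R0 → (0, 1, 1, 0)  (L[1][0] := 3)
  R2 -= 2*R0 → (0, 4, 2, 3)  (L[2][0] := 2)
  R3 -= 2*R0 → (0, 4, 1, 4)  (L[3][0] := 2)
[col 1] pivot 1
  R2 -= 4*R1 → (0, 0, 3, 3)  (L[2][1] := 4)
  R3 -= 4*R1 → (0, 0, 2, 4)  (L[3][1] := 4)
[col 2] pivot 3
  R3 -= 4*R2 → (0, 0, 0, 2)  (L[3][2] := 4)

L[1][0] = 3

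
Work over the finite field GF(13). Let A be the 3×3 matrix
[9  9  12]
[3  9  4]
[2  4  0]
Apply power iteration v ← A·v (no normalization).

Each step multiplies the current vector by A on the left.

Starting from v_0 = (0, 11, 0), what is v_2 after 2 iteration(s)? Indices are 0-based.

v_0 = (0, 11, 0).
v_1 = A·v_0 = (8, 8, 5).
v_2 = A·v_1 = (9, 12, 9).

v_2 = (9, 12, 9)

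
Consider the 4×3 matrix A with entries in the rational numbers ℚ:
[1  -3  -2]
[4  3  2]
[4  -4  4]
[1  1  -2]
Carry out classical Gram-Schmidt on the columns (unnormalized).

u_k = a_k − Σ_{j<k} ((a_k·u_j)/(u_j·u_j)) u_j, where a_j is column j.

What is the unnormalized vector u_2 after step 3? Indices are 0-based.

u_2 = (-1612/577, -48/577, 812/577, -1444/577)

Step 1: u_0 = a_0 = (1, 4, 4, 1).
Step 2: u_1 = a_1 − (-3/17)·u_0 = (-48/17, 63/17, -56/17, 20/17).
Step 3: u_2 = a_2 − (10/17)·u_0 − (-42/577)·u_1 = (-1612/577, -48/577, 812/577, -1444/577).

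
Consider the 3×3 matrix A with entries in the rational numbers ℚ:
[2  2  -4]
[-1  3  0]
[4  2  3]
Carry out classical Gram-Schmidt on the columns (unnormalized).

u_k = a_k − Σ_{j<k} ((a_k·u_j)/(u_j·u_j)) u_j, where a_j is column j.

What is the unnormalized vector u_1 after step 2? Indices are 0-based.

Step 1: u_0 = a_0 = (2, -1, 4).
Step 2: u_1 = a_1 − (3/7)·u_0 = (8/7, 24/7, 2/7).

u_1 = (8/7, 24/7, 2/7)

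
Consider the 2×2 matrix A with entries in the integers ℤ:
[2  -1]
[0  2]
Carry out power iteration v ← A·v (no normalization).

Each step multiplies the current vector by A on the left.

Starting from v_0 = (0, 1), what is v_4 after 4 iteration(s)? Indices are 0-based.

v_4 = (-32, 16)

v_0 = (0, 1).
v_1 = A·v_0 = (-1, 2).
v_2 = A·v_1 = (-4, 4).
v_3 = A·v_2 = (-12, 8).
v_4 = A·v_3 = (-32, 16).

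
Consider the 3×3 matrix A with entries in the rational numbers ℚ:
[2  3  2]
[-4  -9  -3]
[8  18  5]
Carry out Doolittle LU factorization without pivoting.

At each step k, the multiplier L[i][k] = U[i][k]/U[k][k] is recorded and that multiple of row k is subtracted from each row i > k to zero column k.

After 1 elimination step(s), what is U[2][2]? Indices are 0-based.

k=0: U[0][0]=2
  eliminate (1,0): mult=-2, new row 1: (0, -3, 1); set L[1][0]=-2
  eliminate (2,0): mult=4, new row 2: (0, 6, -3); set L[2][0]=4

U[2][2] = -3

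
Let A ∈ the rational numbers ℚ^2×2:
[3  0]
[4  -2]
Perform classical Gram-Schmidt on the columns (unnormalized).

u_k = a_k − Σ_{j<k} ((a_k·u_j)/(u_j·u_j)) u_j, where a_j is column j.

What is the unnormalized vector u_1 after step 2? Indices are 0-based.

u_1 = (24/25, -18/25)

Step 1: u_0 = a_0 = (3, 4).
Step 2: u_1 = a_1 − (-8/25)·u_0 = (24/25, -18/25).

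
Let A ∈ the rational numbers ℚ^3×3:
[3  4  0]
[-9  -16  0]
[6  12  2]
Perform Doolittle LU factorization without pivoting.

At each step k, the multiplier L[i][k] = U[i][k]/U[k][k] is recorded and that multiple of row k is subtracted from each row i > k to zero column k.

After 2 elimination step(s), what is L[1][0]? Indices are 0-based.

L[1][0] = -3

[col 0] pivot 3
  R1 -= -3*R0 → (0, -4, 0)  (L[1][0] := -3)
  R2 -= 2*R0 → (0, 4, 2)  (L[2][0] := 2)
[col 1] pivot -4
  R2 -= -1*R1 → (0, 0, 2)  (L[2][1] := -1)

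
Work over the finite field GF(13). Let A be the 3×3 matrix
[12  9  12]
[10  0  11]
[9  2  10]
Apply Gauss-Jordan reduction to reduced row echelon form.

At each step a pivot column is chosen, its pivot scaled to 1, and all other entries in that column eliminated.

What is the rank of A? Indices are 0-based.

rank = 3

pivot(0,0)=12: scale R0 → (1, 4, 1)
  clear (1,0): R1 −= (10)R0 → (0, 12, 1)
  clear (2,0): R2 −= (9)R0 → (0, 5, 1)
pivot(1,1)=12: scale R1 → (0, 1, 12)
  clear (0,1): R0 −= (4)R1 → (1, 0, 5)
  clear (2,1): R2 −= (5)R1 → (0, 0, 6)
pivot(2,2)=6: scale R2 → (0, 0, 1)
  clear (0,2): R0 −= (5)R2 → (1, 0, 0)
  clear (1,2): R1 −= (12)R2 → (0, 1, 0)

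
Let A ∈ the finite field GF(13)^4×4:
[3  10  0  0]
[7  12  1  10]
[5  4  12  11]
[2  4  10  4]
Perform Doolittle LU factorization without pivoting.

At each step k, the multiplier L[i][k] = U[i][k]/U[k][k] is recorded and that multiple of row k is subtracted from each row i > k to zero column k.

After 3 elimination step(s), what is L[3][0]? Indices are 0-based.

k=0: U[0][0]=3
  eliminate (1,0): mult=11, new row 1: (0, 6, 1, 10); set L[1][0]=11
  eliminate (2,0): mult=6, new row 2: (0, 9, 12, 11); set L[2][0]=6
  eliminate (3,0): mult=5, new row 3: (0, 6, 10, 4); set L[3][0]=5
k=1: U[1][1]=6
  eliminate (2,1): mult=8, new row 2: (0, 0, 4, 9); set L[2][1]=8
  eliminate (3,1): mult=1, new row 3: (0, 0, 9, 7); set L[3][1]=1
k=2: U[2][2]=4
  eliminate (3,2): mult=12, new row 3: (0, 0, 0, 3); set L[3][2]=12

L[3][0] = 5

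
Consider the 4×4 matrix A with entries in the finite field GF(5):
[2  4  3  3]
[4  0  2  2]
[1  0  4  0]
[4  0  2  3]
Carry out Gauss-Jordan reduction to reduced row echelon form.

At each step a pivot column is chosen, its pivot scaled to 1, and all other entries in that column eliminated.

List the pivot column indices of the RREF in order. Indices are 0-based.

pivot columns: 0, 1, 2, 3

pivot(0,0)=2: scale R0 → (1, 2, 4, 4)
  clear (1,0): R1 −= (4)R0 → (0, 2, 1, 1)
  clear (2,0): R2 −= (1)R0 → (0, 3, 0, 1)
  clear (3,0): R3 −= (4)R0 → (0, 2, 1, 2)
pivot(1,1)=2: scale R1 → (0, 1, 3, 3)
  clear (0,1): R0 −= (2)R1 → (1, 0, 3, 3)
  clear (2,1): R2 −= (3)R1 → (0, 0, 1, 2)
  clear (3,1): R3 −= (2)R1 → (0, 0, 0, 1)
pivot(2,2)=1: scale R2 → (0, 0, 1, 2)
  clear (0,2): R0 −= (3)R2 → (1, 0, 0, 2)
  clear (1,2): R1 −= (3)R2 → (0, 1, 0, 2)
pivot(3,3)=1: scale R3 → (0, 0, 0, 1)
  clear (0,3): R0 −= (2)R3 → (1, 0, 0, 0)
  clear (1,3): R1 −= (2)R3 → (0, 1, 0, 0)
  clear (2,3): R2 −= (2)R3 → (0, 0, 1, 0)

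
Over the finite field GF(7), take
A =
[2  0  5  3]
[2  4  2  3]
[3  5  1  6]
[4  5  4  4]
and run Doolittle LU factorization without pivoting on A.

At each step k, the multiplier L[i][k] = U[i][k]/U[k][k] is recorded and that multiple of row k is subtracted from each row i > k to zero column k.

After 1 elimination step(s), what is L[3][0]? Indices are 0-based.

Step 1: pivot at (0,0) is 2.
  row1 ← row1 − (1)·row0  ⇒  L[1][0]=1, U row1=(0, 4, 4, 0)
  row2 ← row2 − (5)·row0  ⇒  L[2][0]=5, U row2=(0, 5, 4, 5)
  row3 ← row3 − (2)·row0  ⇒  L[3][0]=2, U row3=(0, 5, 1, 5)

L[3][0] = 2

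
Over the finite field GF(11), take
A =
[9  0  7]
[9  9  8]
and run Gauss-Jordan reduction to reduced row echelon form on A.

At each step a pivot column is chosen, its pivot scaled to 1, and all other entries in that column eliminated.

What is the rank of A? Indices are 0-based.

rank = 2

pivot(0,0)=9: scale R0 → (1, 0, 2)
  clear (1,0): R1 −= (9)R0 → (0, 9, 1)
pivot(1,1)=9: scale R1 → (0, 1, 5)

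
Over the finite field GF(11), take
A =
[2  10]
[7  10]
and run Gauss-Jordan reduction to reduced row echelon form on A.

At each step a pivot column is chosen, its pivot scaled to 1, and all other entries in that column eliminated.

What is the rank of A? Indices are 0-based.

[1] R0 /= 2  ⇒  (1, 5)
     R1 -= 7·R0  ⇒  (0, 8)
[2] R1 /= 8  ⇒  (0, 1)
     R0 -= 5·R1  ⇒  (1, 0)

rank = 2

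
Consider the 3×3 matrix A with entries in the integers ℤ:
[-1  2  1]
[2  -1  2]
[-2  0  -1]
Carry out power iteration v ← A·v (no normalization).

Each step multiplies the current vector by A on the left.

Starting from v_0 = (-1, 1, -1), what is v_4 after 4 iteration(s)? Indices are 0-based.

v_0 = (-1, 1, -1).
v_1 = A·v_0 = (2, -5, 3).
v_2 = A·v_1 = (-9, 15, -7).
v_3 = A·v_2 = (32, -47, 25).
v_4 = A·v_3 = (-101, 161, -89).

v_4 = (-101, 161, -89)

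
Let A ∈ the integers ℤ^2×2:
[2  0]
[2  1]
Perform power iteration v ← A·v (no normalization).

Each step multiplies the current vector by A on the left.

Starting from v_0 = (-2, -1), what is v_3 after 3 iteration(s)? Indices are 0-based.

v_3 = (-16, -29)

v_0 = (-2, -1).
v_1 = A·v_0 = (-4, -5).
v_2 = A·v_1 = (-8, -13).
v_3 = A·v_2 = (-16, -29).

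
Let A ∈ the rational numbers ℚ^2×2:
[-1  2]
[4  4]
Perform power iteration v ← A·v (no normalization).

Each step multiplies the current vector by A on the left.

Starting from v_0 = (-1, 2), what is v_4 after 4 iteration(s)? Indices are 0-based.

v_4 = (243, 900)

v_0 = (-1, 2).
v_1 = A·v_0 = (5, 4).
v_2 = A·v_1 = (3, 36).
v_3 = A·v_2 = (69, 156).
v_4 = A·v_3 = (243, 900).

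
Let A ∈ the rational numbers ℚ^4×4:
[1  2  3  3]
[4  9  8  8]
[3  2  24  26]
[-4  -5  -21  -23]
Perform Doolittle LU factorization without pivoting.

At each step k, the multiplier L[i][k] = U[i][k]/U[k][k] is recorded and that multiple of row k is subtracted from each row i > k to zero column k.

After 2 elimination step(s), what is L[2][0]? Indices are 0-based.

Step 1: pivot at (0,0) is 1.
  row1 ← row1 − (4)·row0  ⇒  L[1][0]=4, U row1=(0, 1, -4, -4)
  row2 ← row2 − (3)·row0  ⇒  L[2][0]=3, U row2=(0, -4, 15, 17)
  row3 ← row3 − (-4)·row0  ⇒  L[3][0]=-4, U row3=(0, 3, -9, -11)
Step 2: pivot at (1,1) is 1.
  row2 ← row2 − (-4)·row1  ⇒  L[2][1]=-4, U row2=(0, 0, -1, 1)
  row3 ← row3 − (3)·row1  ⇒  L[3][1]=3, U row3=(0, 0, 3, 1)

L[2][0] = 3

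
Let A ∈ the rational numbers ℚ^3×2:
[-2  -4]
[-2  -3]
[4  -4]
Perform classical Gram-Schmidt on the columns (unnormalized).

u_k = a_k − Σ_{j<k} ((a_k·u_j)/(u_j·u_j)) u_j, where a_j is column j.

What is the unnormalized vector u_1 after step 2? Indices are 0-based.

u_1 = (-25/6, -19/6, -11/3)

Step 1: u_0 = a_0 = (-2, -2, 4).
Step 2: u_1 = a_1 − (-1/12)·u_0 = (-25/6, -19/6, -11/3).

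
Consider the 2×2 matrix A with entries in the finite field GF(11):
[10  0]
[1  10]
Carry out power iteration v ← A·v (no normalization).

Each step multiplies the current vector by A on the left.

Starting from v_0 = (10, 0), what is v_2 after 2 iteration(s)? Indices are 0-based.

v_0 = (10, 0).
v_1 = A·v_0 = (1, 10).
v_2 = A·v_1 = (10, 2).

v_2 = (10, 2)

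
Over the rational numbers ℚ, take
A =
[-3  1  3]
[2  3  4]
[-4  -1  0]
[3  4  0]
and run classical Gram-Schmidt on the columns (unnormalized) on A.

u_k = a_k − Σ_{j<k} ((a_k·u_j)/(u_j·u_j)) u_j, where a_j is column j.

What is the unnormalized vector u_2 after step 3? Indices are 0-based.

u_2 = (94/133, 1517/665, -659/665, -284/133)

Step 1: u_0 = a_0 = (-3, 2, -4, 3).
Step 2: u_1 = a_1 − (1/2)·u_0 = (5/2, 2, 1, 5/2).
Step 3: u_2 = a_2 − (-1/38)·u_0 − (31/35)·u_1 = (94/133, 1517/665, -659/665, -284/133).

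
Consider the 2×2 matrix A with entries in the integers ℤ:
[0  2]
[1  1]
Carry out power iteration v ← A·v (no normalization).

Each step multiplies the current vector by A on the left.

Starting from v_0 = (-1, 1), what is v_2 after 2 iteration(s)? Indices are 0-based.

v_2 = (0, 2)

v_0 = (-1, 1).
v_1 = A·v_0 = (2, 0).
v_2 = A·v_1 = (0, 2).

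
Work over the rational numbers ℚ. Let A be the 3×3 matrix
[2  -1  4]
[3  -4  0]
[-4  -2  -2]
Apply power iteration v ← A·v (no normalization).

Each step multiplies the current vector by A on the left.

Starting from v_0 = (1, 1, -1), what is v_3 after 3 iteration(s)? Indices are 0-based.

v_0 = (1, 1, -1).
v_1 = A·v_0 = (-3, -1, -4).
v_2 = A·v_1 = (-21, -5, 22).
v_3 = A·v_2 = (51, -43, 50).

v_3 = (51, -43, 50)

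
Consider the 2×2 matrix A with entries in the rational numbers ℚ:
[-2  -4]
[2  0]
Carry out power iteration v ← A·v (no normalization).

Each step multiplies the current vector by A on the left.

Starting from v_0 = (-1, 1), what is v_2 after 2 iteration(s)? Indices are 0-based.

v_2 = (12, -4)

v_0 = (-1, 1).
v_1 = A·v_0 = (-2, -2).
v_2 = A·v_1 = (12, -4).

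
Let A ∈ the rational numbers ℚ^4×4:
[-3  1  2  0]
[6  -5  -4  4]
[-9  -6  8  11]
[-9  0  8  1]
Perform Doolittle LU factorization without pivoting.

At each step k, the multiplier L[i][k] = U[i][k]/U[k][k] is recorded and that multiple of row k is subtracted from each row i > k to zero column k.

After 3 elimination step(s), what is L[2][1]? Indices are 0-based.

k=0: U[0][0]=-3
  eliminate (1,0): mult=-2, new row 1: (0, -3, 0, 4); set L[1][0]=-2
  eliminate (2,0): mult=3, new row 2: (0, -9, 2, 11); set L[2][0]=3
  eliminate (3,0): mult=3, new row 3: (0, -3, 2, 1); set L[3][0]=3
k=1: U[1][1]=-3
  eliminate (2,1): mult=3, new row 2: (0, 0, 2, -1); set L[2][1]=3
  eliminate (3,1): mult=1, new row 3: (0, 0, 2, -3); set L[3][1]=1
k=2: U[2][2]=2
  eliminate (3,2): mult=1, new row 3: (0, 0, 0, -2); set L[3][2]=1

L[2][1] = 3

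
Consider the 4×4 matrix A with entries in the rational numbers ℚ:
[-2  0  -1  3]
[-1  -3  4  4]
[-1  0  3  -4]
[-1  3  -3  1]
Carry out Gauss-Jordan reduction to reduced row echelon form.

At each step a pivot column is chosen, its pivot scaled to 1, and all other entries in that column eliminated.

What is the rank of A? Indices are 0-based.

rank = 4

[1] R0 /= -2  ⇒  (1, 0, 1/2, -3/2)
     R1 -= -1·R0  ⇒  (0, -3, 9/2, 5/2)
     R2 -= -1·R0  ⇒  (0, 0, 7/2, -11/2)
     R3 -= -1·R0  ⇒  (0, 3, -5/2, -1/2)
[2] R1 /= -3  ⇒  (0, 1, -3/2, -5/6)
     R3 -= 3·R1  ⇒  (0, 0, 2, 2)
[3] R2 /= 7/2  ⇒  (0, 0, 1, -11/7)
     R0 -= 1/2·R2  ⇒  (1, 0, 0, -5/7)
     R1 -= -3/2·R2  ⇒  (0, 1, 0, -67/21)
     R3 -= 2·R2  ⇒  (0, 0, 0, 36/7)
[4] R3 /= 36/7  ⇒  (0, 0, 0, 1)
     R0 -= -5/7·R3  ⇒  (1, 0, 0, 0)
     R1 -= -67/21·R3  ⇒  (0, 1, 0, 0)
     R2 -= -11/7·R3  ⇒  (0, 0, 1, 0)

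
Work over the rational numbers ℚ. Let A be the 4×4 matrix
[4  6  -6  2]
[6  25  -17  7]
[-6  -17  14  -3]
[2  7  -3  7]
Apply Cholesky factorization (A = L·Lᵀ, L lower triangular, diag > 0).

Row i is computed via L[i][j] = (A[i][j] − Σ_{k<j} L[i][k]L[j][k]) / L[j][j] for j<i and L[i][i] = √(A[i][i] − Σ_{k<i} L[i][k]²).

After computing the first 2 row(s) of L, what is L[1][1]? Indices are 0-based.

L[1][1] = 4

Step 1: L[0][0] = √(4) = 2.
  L[1][0] = (6) / L[0][0] = 3.
Step 2: L[1][1] = √(16) = 4.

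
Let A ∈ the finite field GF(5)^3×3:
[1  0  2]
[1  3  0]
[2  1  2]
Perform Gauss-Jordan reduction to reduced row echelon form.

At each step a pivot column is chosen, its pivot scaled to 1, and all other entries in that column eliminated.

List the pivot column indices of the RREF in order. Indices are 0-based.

[1] R0 /= 1  ⇒  (1, 0, 2)
     R1 -= 1·R0  ⇒  (0, 3, 3)
     R2 -= 2·R0  ⇒  (0, 1, 3)
[2] R1 /= 3  ⇒  (0, 1, 1)
     R2 -= 1·R1  ⇒  (0, 0, 2)
[3] R2 /= 2  ⇒  (0, 0, 1)
     R0 -= 2·R2  ⇒  (1, 0, 0)
     R1 -= 1·R2  ⇒  (0, 1, 0)

pivot columns: 0, 1, 2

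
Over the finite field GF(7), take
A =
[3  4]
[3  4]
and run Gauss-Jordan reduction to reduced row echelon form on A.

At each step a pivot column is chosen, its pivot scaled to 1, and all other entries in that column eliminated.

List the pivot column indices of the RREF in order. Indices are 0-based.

pivot(0,0)=3: scale R0 → (1, 6)
  clear (1,0): R1 −= (3)R0 → (0, 0)
col 1: no nonzero at/below row 1; advance.

pivot columns: 0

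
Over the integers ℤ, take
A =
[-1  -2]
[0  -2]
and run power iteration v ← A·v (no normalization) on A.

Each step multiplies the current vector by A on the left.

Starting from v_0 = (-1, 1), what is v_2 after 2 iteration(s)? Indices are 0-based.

v_2 = (5, 4)

v_0 = (-1, 1).
v_1 = A·v_0 = (-1, -2).
v_2 = A·v_1 = (5, 4).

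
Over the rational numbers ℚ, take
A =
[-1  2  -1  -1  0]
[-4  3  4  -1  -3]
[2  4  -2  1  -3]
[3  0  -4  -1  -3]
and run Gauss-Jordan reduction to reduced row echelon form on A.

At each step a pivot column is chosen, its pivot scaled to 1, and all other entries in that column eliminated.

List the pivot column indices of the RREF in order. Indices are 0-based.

[1] R0 /= -1  ⇒  (1, -2, 1, 1, 0)
     R1 -= -4·R0  ⇒  (0, -5, 8, 3, -3)
     R2 -= 2·R0  ⇒  (0, 8, -4, -1, -3)
     R3 -= 3·R0  ⇒  (0, 6, -7, -4, -3)
[2] R1 /= -5  ⇒  (0, 1, -8/5, -3/5, 3/5)
     R0 -= -2·R1  ⇒  (1, 0, -11/5, -1/5, 6/5)
     R2 -= 8·R1  ⇒  (0, 0, 44/5, 19/5, -39/5)
     R3 -= 6·R1  ⇒  (0, 0, 13/5, -2/5, -33/5)
[3] R2 /= 44/5  ⇒  (0, 0, 1, 19/44, -39/44)
     R0 -= -11/5·R2  ⇒  (1, 0, 0, 3/4, -3/4)
     R1 -= -8/5·R2  ⇒  (0, 1, 0, 1/11, -9/11)
     R3 -= 13/5·R2  ⇒  (0, 0, 0, -67/44, -189/44)
[4] R3 /= -67/44  ⇒  (0, 0, 0, 1, 189/67)
     R0 -= 3/4·R3  ⇒  (1, 0, 0, 0, -192/67)
     R1 -= 1/11·R3  ⇒  (0, 1, 0, 0, -72/67)
     R2 -= 19/44·R3  ⇒  (0, 0, 1, 0, -141/67)

pivot columns: 0, 1, 2, 3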